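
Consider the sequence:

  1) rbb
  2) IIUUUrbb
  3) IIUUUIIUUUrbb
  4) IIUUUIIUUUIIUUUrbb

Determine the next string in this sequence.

The strings grow by a fixed prefix IIUUU each time.
So the next term is IIUUU·IIUUUIIUUUIIUUUrbb.

IIUUUIIUUUIIUUUIIUUUrbb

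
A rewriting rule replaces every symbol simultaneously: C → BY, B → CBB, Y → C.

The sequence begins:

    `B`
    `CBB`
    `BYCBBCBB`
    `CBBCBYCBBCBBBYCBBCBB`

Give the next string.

Rewriting the 20 symbols of CBBCBYCBBCBBBYCBBCBB one by one yields BY CBB CBB BY CBB C BY CBB CBB BY CBB CBB CBB C BY CBB CBB BY CBB CBB; concatenated:

BYCBBCBBBYCBBCBYCBBCBBBYCBBCBBCBBCBYCBBCBBBYCBBCBB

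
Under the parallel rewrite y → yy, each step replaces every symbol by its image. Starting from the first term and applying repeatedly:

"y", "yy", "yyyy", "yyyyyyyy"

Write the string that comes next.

yyyyyyyyyyyyyyyy

Apply φ to yyyyyyyy symbol by symbol: y→yy, y→yy, y→yy, y→yy, y→yy, y→yy, y→yy, y→yy; joined: yy yy yy yy yy yy yy yy.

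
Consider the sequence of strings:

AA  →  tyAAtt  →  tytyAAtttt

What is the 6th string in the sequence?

tytytytytyAAtttttttttt

Every step adds ty to the front and tt to the end of the previous string.
From tytyAAtttt, 3 further steps: tytyAAtttt → tytytyAAtttttt → tytytytyAAtttttttt → (answer).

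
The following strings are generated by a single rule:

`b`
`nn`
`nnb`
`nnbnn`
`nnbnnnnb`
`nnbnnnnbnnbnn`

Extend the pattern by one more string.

nnbnnnnbnnbnnnnbnnnnb

Each term (from the third on) is the previous term followed by the one before it: term 3 = nn·b = nnb.
The next term joins nnbnnnnbnnbnn and nnbnnnnb.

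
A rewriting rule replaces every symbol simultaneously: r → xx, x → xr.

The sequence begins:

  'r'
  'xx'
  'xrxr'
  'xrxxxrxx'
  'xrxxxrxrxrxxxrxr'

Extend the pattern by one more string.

Replace each of the 16 characters of xrxxxrxrxrxxxrxr in place — xr xx xr xr xr xx xr xx xr xx xr xr xr xx xr xx — and concatenate.

xrxxxrxrxrxxxrxxxrxxxrxrxrxxxrxx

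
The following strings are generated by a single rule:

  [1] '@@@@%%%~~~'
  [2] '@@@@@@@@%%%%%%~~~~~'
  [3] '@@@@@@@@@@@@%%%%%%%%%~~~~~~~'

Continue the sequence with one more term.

@@@@@@@@@@@@@@@@%%%%%%%%%%%%~~~~~~~~~

Each string has the form @^{4n} %^{3n} ~^{2n+1} (n = 1, 2, …).
For the next term, n = 4, so the run lengths are 16, 12, 9.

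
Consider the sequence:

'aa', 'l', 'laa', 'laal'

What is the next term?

This is a Fibonacci-style word recurrence s(k) = s(k−1)·s(k−2): e.g. l·aa = laa.
Continuing: laal · laa gives term 5.

laallaa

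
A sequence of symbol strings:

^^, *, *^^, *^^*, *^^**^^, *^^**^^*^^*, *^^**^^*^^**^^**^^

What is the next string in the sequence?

*^^**^^*^^**^^**^^*^^**^^*^^*

This is a Fibonacci-style word recurrence s(k) = s(k−1)·s(k−2): e.g. *·^^ = *^^.
Continuing: *^^**^^*^^**^^**^^ · *^^**^^*^^* gives term 8.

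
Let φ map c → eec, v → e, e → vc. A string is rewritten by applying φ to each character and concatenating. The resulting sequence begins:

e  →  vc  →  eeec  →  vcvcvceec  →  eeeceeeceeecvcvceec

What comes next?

φ(eeeceeeceeecvcvceec) expands symbol-by-symbol to vc vc vc eec vc vc vc eec vc vc vc eec e eec e eec vc vc eec; joining the 19 pieces gives the next term.

vcvcvceecvcvcvceecvcvcvceeceeeceeecvcvceec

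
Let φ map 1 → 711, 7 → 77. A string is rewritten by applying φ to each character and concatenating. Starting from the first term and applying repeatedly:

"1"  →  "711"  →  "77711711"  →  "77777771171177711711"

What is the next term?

777777777777777117117771171177777771171177711711

Replace each of the 20 characters of 77777771171177711711 in place — 77 77 77 77 77 77 77 711 711 77 711 711 77 77 77 711 711 77 711 711 — and concatenate.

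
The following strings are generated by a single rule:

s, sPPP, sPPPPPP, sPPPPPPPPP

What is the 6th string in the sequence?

The strings grow by a fixed suffix PPP each time.
From sPPPPPPPPP, 2 further steps: sPPPPPPPPP → sPPPPPPPPPPPP → (answer).

sPPPPPPPPPPPPPPP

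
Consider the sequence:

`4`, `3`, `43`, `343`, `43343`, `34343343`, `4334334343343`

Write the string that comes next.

343433434334334343343

Each term (from the third on) is the two preceding terms concatenated in order: term 3 = 4·3 = 43.
The next term joins 34343343 and 4334334343343.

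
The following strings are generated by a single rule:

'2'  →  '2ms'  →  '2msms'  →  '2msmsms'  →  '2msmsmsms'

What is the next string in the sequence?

Every step adds ms to the end: s(k+1) = s(k)·ms.
One more step from 2msmsmsms gives the answer.

2msmsmsmsms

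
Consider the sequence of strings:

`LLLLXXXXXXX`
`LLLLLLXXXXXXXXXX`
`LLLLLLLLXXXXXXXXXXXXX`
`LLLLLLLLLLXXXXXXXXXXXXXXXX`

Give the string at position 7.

The n-th term is 2n L's then 3n+1 X's, where the shown terms are n = 2, 3, 4, 5.
For term 7, n = 8, so the run lengths are 16, 25.

LLLLLLLLLLLLLLLLXXXXXXXXXXXXXXXXXXXXXXXXX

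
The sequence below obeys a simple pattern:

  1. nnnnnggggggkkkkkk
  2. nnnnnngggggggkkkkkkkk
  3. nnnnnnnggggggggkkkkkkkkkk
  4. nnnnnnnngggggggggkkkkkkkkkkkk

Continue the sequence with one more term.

nnnnnnnnnggggggggggkkkkkkkkkkkkkk

Each string has the form n^{n+2} g^{n+3} k^{2n}, where the shown terms are n = 3, 4, 5, 6.
At n = 7 the blocks have lengths 9, 10, 14.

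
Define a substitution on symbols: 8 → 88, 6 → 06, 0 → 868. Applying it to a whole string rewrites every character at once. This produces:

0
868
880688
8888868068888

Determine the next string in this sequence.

φ(8888868068888) expands symbol-by-symbol to 88 88 88 88 88 06 88 868 06 88 88 88 88; joining the 13 pieces gives the next term.

888888888806888680688888888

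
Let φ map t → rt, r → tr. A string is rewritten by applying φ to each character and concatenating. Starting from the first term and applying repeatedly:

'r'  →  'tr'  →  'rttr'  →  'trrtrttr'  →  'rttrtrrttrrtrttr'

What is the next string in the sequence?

Replace each of the 16 characters of rttrtrrttrrtrttr in place — tr rt rt tr rt tr tr rt rt tr tr rt tr rt rt tr — and concatenate.

trrtrttrrttrtrrtrttrtrrttrrtrttr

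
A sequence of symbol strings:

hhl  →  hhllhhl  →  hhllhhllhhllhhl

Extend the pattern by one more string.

hhllhhllhhllhhllhhllhhllhhllhhl

s(k+1) = s(k)·l·s(k) — each term doubles the last with 'l' between the halves.
One more doubling of hhllhhllhhllhhl gives the answer.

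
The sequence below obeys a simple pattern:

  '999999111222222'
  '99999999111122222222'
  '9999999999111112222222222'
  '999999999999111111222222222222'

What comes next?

99999999999999111111122222222222222

Term n consists of 2n 9's, followed by n 1's, followed by 2n 2's, where the shown terms are n = 3, 4, 5, 6.
Setting n = 7 gives 14, 7, 14 characters in each block.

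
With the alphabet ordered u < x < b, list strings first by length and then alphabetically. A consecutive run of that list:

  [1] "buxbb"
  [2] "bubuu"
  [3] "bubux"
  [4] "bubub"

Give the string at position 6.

bubxx

Stepping forward 2 times from bubub: bubub → bubxu, then the target.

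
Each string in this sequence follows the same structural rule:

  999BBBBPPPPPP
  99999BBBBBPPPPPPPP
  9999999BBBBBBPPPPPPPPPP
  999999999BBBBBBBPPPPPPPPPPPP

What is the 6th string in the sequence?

The n-th term is 2n-1 9's then n+2 B's then 2n+2 P's, where the shown terms are n = 2, 3, 4, 5.
Setting n = 7 gives 13, 9, 16 characters in each block.

9999999999999BBBBBBBBBPPPPPPPPPPPPPPPP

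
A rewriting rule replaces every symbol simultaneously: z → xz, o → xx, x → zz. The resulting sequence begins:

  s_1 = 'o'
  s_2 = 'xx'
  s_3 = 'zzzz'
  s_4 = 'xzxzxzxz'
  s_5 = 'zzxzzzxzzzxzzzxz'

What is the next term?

Applying the rule to each of the 16 symbols of zzxzzzxzzzxzzzxz gives the pieces xz xz zz xz xz xz zz xz xz xz zz xz xz xz zz xz, which concatenate to the answer.

xzxzzzxzxzxzzzxzxzxzzzxzxzxzzzxz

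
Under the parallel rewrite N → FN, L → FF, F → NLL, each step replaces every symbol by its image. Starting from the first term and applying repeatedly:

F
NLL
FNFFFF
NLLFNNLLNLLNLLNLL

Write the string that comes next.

Replace each of the 17 characters of NLLFNNLLNLLNLLNLL in place — FN FF FF NLL FN FN FF FF FN FF FF FN FF FF FN FF FF — and concatenate.

FNFFFFNLLFNFNFFFFFNFFFFFNFFFFFNFFFF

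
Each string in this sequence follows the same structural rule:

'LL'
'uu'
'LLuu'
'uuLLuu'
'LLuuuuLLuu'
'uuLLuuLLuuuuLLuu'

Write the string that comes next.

LLuuuuLLuuuuLLuuLLuuuuLLuu

This is a Fibonacci-style word recurrence s(k) = s(k−2)·s(k−1): e.g. LL·uu = LLuu.
Continuing: LLuuuuLLuu · uuLLuuLLuuuuLLuu gives term 7.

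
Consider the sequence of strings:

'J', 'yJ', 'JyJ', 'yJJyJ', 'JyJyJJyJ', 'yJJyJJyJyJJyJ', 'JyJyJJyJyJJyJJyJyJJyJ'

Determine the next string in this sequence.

yJJyJJyJyJJyJJyJyJJyJyJJyJJyJyJJyJ

From term 3 onward, concatenate the second-to-last term with the last: J·yJ = JyJ, yJ·JyJ = yJJyJ, …
Continuing: yJJyJJyJyJJyJ · JyJyJJyJyJJyJJyJyJJyJ gives term 8.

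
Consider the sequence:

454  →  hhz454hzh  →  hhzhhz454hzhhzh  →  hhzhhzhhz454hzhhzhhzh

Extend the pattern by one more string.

hhzhhzhhzhhz454hzhhzhhzhhzh

Every step adds hhz to the front and hzh to the end of the previous string.
So the next term is hhz·hhzhhzhhz454hzhhzhhzh·hzh.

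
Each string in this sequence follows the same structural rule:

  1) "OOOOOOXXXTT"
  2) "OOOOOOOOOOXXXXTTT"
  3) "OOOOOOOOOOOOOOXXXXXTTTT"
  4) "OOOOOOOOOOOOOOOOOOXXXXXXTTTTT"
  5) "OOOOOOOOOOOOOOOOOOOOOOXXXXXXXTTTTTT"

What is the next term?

OOOOOOOOOOOOOOOOOOOOOOOOOOXXXXXXXXTTTTTTT

Term n consists of 4n-2 O's, followed by n+1 X's, followed by n T's, where the shown terms are n = 2, 3, 4, 5, 6.
At n = 7 the blocks have lengths 26, 8, 7.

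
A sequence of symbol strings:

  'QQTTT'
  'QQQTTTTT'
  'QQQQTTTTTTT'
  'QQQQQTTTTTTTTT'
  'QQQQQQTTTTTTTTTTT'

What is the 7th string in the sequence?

Term n consists of n Q's, followed by 2n-1 T's, where the shown terms are n = 2, 3, 4, 5, 6.
At n = 8 the blocks have lengths 8, 15.

QQQQQQQQTTTTTTTTTTTTTTT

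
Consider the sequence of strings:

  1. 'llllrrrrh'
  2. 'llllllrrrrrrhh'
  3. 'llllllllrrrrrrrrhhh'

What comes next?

Term n consists of 2n l's, followed by 2n r's, followed by n-1 h's, where the shown terms are n = 2, 3, 4.
Setting n = 5 gives 10, 10, 4 characters in each block.

llllllllllrrrrrrrrrrhhhh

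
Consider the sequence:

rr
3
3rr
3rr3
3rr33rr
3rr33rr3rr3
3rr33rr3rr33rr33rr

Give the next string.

This is a Fibonacci-style word recurrence s(k) = s(k−1)·s(k−2): e.g. 3·rr = 3rr.
The next term joins 3rr33rr3rr33rr33rr and 3rr33rr3rr3.

3rr33rr3rr33rr33rr3rr33rr3rr3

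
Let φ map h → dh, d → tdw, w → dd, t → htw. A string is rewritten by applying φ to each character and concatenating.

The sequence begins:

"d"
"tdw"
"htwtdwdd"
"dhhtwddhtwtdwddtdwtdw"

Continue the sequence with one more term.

Rewriting the 21 symbols of dhhtwddhtwtdwddtdwtdw one by one yields tdw dh dh htw dd tdw tdw dh htw dd htw tdw dd tdw tdw htw tdw dd htw tdw dd; concatenated:

tdwdhdhhtwddtdwtdwdhhtwddhtwtdwddtdwtdwhtwtdwddhtwtdwdd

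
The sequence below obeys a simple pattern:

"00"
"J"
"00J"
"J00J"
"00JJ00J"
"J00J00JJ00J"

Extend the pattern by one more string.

00JJ00JJ00J00JJ00J

This is a Fibonacci-style word recurrence s(k) = s(k−2)·s(k−1): e.g. 00·J = 00J.
So term 7 is 00JJ00J·J00J00JJ00J.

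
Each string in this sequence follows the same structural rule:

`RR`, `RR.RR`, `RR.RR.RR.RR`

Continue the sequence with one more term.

s(k+1) = s(k)·.·s(k) — each term doubles the last with '.' between the halves.
One more doubling of RR.RR.RR.RR gives the answer.

RR.RR.RR.RR.RR.RR.RR.RR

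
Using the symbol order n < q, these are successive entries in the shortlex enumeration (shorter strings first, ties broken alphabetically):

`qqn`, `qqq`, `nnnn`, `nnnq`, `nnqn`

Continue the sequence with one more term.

Treat nnqn as a base-2 numeral over the given alphabet and add one, carrying through any trailing q's.

nnqq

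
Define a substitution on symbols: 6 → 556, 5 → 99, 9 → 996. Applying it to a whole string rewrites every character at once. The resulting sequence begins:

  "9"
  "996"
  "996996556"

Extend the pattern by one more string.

9969965569969965569999556

Apply φ to 996996556 symbol by symbol: 9→996, 9→996, 6→556, 9→996, 9→996, 6→556, 5→99, 5→99, 6→556; joined: 996 996 556 996 996 556 99 99 556.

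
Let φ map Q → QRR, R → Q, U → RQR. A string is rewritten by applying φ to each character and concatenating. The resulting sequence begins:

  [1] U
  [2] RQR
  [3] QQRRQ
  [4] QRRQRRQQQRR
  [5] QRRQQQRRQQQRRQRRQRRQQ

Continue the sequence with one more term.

Applying the rule to each of the 21 symbols of QRRQQQRRQQQRRQRRQRRQQ gives the pieces QRR Q Q QRR QRR QRR Q Q QRR QRR QRR Q Q QRR Q Q QRR Q Q QRR QRR, which concatenate to the answer.

QRRQQQRRQRRQRRQQQRRQRRQRRQQQRRQQQRRQQQRRQRR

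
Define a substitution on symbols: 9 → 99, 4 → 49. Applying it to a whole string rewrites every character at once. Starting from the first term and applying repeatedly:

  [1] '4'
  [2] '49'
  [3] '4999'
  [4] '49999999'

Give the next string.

Rewriting each symbol of 49999999: 4→49, 9→99, 9→99, 9→99, 9→99, 9→99, 9→99, 9→99, which concatenates to 49 99 99 99 99 99 99 99.

4999999999999999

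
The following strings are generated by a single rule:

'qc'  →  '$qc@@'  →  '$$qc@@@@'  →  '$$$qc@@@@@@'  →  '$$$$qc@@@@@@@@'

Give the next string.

Every step adds $ to the front and @@ to the end of the previous string.
Applying this once more to $$$$qc@@@@@@@@:

$$$$$qc@@@@@@@@@@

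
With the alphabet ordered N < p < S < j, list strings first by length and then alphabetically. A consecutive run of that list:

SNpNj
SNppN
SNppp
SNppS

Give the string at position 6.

Continuing the enumeration 2 steps past SNppS: SNppS → SNppj → (answer).

SNpSN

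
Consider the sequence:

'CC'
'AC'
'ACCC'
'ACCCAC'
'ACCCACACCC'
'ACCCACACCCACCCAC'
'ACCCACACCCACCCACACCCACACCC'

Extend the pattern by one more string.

ACCCACACCCACCCACACCCACACCCACCCACACCCACCCAC

Each term (from the third on) is the previous term followed by the one before it: term 3 = AC·CC = ACCC.
The next term joins ACCCACACCCACCCACACCCACACCC and ACCCACACCCACCCAC.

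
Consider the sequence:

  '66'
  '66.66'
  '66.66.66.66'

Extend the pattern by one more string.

Every step duplicates the string with '.' between the halves.
Doubling 66.66.66.66 with '.' between the halves:

66.66.66.66.66.66.66.66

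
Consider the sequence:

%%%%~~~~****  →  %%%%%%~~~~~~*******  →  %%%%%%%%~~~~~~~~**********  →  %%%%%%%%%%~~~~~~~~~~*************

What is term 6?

%%%%%%%%%%%%%%~~~~~~~~~~~~~~*******************

Each string has the form %^{2n} ~^{2n} *^{3n-2}, where the shown terms are n = 2, 3, 4, 5.
At n = 7 the blocks have lengths 14, 14, 19.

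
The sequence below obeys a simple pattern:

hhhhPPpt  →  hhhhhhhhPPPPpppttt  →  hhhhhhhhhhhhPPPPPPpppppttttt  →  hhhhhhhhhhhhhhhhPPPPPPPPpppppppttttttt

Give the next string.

The n-th term is 4n h's then 2n P's then 2n-1 p's then 2n-1 t's (n = 1, 2, …).
For the next term, n = 5, so the run lengths are 20, 10, 9, 9.

hhhhhhhhhhhhhhhhhhhhPPPPPPPPPPpppppppppttttttttt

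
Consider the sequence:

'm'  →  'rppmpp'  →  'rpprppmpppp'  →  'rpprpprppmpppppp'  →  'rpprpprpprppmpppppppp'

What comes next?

Each term wraps the previous one in rpp on the left and pp on the right.
One more step from rpprpprpprppmpppppppp gives the answer.

rpprpprpprpprppmpppppppppp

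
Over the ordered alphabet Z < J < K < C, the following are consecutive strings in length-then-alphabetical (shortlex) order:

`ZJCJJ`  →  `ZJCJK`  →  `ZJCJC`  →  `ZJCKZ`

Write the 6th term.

ZJCKK

Continuing the enumeration 2 steps past ZJCKZ: ZJCKZ → ZJCKJ → (answer).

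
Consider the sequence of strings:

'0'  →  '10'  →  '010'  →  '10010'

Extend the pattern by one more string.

01010010

Each term (from the third on) is the two preceding terms concatenated in order: term 3 = 0·10 = 010.
So term 5 is 010·10010.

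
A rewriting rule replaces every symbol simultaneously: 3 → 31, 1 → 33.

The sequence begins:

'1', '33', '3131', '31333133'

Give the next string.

3133313131333131

Rewriting each symbol of 31333133: 3→31, 1→33, 3→31, 3→31, 3→31, 1→33, 3→31, 3→31, which concatenates to 31 33 31 31 31 33 31 31.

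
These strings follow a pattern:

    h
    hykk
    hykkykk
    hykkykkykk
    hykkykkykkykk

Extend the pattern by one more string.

Every step adds ykk to the end: s(k+1) = s(k)·ykk.
So the next term is hykkykkykkykk·ykk.

hykkykkykkykkykk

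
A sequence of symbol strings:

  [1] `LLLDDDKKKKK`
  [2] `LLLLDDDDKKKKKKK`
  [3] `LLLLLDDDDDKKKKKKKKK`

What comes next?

Term n consists of n L's, followed by n D's, followed by 2n-1 K's, where the shown terms are n = 3, 4, 5.
Setting n = 6 gives 6, 6, 11 characters in each block.

LLLLLLDDDDDDKKKKKKKKKKK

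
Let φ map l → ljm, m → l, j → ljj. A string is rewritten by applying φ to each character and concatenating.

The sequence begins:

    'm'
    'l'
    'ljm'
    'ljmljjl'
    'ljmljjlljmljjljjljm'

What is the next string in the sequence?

Replace each of the 19 characters of ljmljjlljmljjljjljm in place — ljm ljj l ljm ljj ljj ljm ljm ljj l ljm ljj ljj ljm ljj ljj ljm ljj l — and concatenate.

ljmljjlljmljjljjljmljmljjlljmljjljjljmljjljjljmljjl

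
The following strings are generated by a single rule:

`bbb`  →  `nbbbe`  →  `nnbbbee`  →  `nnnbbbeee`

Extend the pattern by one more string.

Every step adds n to the front and e to the end of the previous string.
One more step from nnnbbbeee gives the answer.

nnnnbbbeeee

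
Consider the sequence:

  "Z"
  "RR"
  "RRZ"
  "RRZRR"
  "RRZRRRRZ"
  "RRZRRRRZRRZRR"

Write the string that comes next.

This is a Fibonacci-style word recurrence s(k) = s(k−1)·s(k−2): e.g. RR·Z = RRZ.
So term 7 is RRZRRRRZRRZRR·RRZRRRRZ.

RRZRRRRZRRZRRRRZRRRRZ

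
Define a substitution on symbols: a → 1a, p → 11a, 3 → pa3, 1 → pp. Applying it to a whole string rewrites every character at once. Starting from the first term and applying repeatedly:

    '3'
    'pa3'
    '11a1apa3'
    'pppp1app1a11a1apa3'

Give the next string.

Rewriting the 18 symbols of pppp1app1a11a1apa3 one by one yields 11a 11a 11a 11a pp 1a 11a 11a pp 1a pp pp 1a pp 1a 11a 1a pa3; concatenated:

11a11a11a11app1a11a11app1apppp1app1a11a1apa3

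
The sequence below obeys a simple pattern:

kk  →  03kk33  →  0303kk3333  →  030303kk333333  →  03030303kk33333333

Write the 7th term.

030303030303kk333333333333

s(k+1) = 03·s(k)·33, so each term gains 03 as a prefix and 33 as a suffix.
From 03030303kk33333333, 2 further steps: 03030303kk33333333 → 0303030303kk3333333333 → (answer).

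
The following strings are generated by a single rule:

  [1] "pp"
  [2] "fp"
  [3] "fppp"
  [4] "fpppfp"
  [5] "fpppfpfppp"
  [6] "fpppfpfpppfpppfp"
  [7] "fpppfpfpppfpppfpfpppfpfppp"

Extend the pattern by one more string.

This is a Fibonacci-style word recurrence s(k) = s(k−1)·s(k−2): e.g. fp·pp = fppp.
The next term joins fpppfpfpppfpppfpfpppfpfppp and fpppfpfpppfpppfp.

fpppfpfpppfpppfpfpppfpfpppfpppfpfpppfpppfp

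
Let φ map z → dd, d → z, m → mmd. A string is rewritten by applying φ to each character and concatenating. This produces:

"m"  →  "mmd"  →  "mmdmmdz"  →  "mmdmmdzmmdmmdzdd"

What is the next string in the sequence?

Rewriting the 16 symbols of mmdmmdzmmdmmdzdd one by one yields mmd mmd z mmd mmd z dd mmd mmd z mmd mmd z dd z z; concatenated:

mmdmmdzmmdmmdzddmmdmmdzmmdmmdzddzz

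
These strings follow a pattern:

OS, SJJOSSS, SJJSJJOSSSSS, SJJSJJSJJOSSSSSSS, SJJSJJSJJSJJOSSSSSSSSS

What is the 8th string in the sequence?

Every step adds SJJ to the front and SS to the end of the previous string.
From SJJSJJSJJSJJOSSSSSSSSS, 3 further steps: SJJSJJSJJSJJOSSSSSSSSS → SJJSJJSJJSJJSJJOSSSSSSSSSSS → SJJSJJSJJSJJSJJSJJOSSSSSSSSSSSSS → (answer).

SJJSJJSJJSJJSJJSJJSJJOSSSSSSSSSSSSSSS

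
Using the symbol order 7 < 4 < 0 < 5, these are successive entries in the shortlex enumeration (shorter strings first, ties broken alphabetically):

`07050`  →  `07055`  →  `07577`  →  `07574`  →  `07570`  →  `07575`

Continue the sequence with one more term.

The successor of 07575 increments the rightmost position that isn't already 5 and resets every position after it to 7.

07547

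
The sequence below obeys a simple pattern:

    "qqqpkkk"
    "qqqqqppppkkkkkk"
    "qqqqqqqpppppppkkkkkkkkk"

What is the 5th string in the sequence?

Each string has the form q^{2n+1} p^{3n-2} k^{3n} (n = 1, 2, …).
Setting n = 5 gives 11, 13, 15 characters in each block.

qqqqqqqqqqqpppppppppppppkkkkkkkkkkkkkkk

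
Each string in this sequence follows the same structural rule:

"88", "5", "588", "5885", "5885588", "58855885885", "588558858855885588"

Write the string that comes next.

Each term (from the third on) is the previous term followed by the one before it: term 3 = 5·88 = 588.
So term 8 is 588558858855885588·58855885885.

58855885885588558858855885885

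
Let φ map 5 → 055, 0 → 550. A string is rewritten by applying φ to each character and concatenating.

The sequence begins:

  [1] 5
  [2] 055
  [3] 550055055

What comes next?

055055550550055055550055055

Expanding 550055055: 5→055, 5→055, 0→550, 0→550, 5→055, 5→055, 0→550, 5→055, 5→055. Concatenated: 055 055 550 550 055 055 550 055 055.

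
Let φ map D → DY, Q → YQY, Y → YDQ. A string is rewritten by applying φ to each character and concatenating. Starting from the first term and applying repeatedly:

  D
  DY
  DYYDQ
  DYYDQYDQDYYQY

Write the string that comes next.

Applying the rule to each of the 13 symbols of DYYDQYDQDYYQY gives the pieces DY YDQ YDQ DY YQY YDQ DY YQY DY YDQ YDQ YQY YDQ, which concatenate to the answer.

DYYDQYDQDYYQYYDQDYYQYDYYDQYDQYQYYDQ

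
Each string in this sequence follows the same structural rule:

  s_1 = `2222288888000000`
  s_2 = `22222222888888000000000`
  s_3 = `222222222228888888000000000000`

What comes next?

2222222222222288888888000000000000000

The n-th term is 3n-1 2's then n+3 8's then 3n 0's, where the shown terms are n = 2, 3, 4.
For the next term, n = 5, so the run lengths are 14, 8, 15.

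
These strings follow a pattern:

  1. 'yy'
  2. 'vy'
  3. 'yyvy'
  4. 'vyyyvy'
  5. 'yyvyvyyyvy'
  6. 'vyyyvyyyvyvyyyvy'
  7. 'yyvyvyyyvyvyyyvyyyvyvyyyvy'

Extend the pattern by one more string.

This is a Fibonacci-style word recurrence s(k) = s(k−2)·s(k−1): e.g. yy·vy = yyvy.
So term 8 is vyyyvyyyvyvyyyvy·yyvyvyyyvyvyyyvyyyvyvyyyvy.

vyyyvyyyvyvyyyvyyyvyvyyyvyvyyyvyyyvyvyyyvy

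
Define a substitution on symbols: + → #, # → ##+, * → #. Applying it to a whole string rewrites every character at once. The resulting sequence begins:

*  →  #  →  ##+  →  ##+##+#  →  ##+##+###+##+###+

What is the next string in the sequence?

φ(##+##+###+##+###+) expands symbol-by-symbol to ##+ ##+ # ##+ ##+ # ##+ ##+ ##+ # ##+ ##+ # ##+ ##+ ##+ #; joining the 17 pieces gives the next term.

##+##+###+##+###+##+##+###+##+###+##+##+#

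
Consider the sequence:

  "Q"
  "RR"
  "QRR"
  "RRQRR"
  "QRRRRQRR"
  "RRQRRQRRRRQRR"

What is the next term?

This is a Fibonacci-style word recurrence s(k) = s(k−2)·s(k−1): e.g. Q·RR = QRR.
Continuing: QRRRRQRR · RRQRRQRRRRQRR gives term 7.

QRRRRQRRRRQRRQRRRRQRR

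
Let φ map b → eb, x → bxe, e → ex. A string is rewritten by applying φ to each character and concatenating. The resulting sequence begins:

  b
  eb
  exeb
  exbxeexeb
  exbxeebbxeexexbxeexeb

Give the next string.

exbxeebbxeexexebebbxeexexbxeexbxeebbxeexexbxeexeb

Replace each of the 21 characters of exbxeebbxeexexbxeexeb in place — ex bxe eb bxe ex ex eb eb bxe ex ex bxe ex bxe eb bxe ex ex bxe ex eb — and concatenate.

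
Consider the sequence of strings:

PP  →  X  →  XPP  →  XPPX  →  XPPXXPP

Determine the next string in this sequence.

XPPXXPPXPPX

This is a Fibonacci-style word recurrence s(k) = s(k−1)·s(k−2): e.g. X·PP = XPP.
Continuing: XPPXXPP · XPPX gives term 6.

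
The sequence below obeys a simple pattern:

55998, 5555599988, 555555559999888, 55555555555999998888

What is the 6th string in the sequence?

Each string has the form 5^{3n-1} 9^{n+1} 8^{n} (n = 1, 2, …).
At n = 6 the blocks have lengths 17, 7, 6.

555555555555555559999999888888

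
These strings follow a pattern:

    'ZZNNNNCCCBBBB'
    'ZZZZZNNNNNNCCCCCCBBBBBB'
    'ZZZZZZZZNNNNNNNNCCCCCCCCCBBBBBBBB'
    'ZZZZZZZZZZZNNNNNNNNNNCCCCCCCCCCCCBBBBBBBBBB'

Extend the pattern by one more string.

ZZZZZZZZZZZZZZNNNNNNNNNNNNCCCCCCCCCCCCCCCBBBBBBBBBBBB

Each string has the form Z^{3n-1} N^{2n+2} C^{3n} B^{2n+2} (n = 1, 2, …).
For the next term, n = 5, so the run lengths are 14, 12, 15, 12.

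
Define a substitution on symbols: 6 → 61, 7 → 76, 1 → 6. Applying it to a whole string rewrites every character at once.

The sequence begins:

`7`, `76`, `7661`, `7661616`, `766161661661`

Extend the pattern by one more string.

Apply φ to 766161661661 symbol by symbol: 7→76, 6→61, 6→61, 1→6, 6→61, 1→6, 6→61, 6→61, 1→6, 6→61, 6→61, 1→6; joined: 76 61 61 6 61 6 61 61 6 61 61 6.

76616166166161661616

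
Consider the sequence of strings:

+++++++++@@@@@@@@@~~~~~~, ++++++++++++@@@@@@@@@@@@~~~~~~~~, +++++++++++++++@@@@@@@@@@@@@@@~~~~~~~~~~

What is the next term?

Term n consists of 3n +'s, followed by 3n @'s, followed by 2n ~'s, where the shown terms are n = 3, 4, 5.
For the next term, n = 6, so the run lengths are 18, 18, 12.

++++++++++++++++++@@@@@@@@@@@@@@@@@@~~~~~~~~~~~~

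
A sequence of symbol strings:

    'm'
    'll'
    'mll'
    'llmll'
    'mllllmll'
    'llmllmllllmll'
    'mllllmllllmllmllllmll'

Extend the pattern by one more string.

llmllmllllmllmllllmllllmllmllllmll

Each term (from the third on) is the two preceding terms concatenated in order: term 3 = m·ll = mll.
The next term joins llmllmllllmll and mllllmllllmllmllllmll.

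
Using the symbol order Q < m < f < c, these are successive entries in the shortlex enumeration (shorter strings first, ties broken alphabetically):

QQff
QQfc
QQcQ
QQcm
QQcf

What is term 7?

QmQQ

Advancing 2 positions from QQcf through QQcf → QQcc reaches term 7.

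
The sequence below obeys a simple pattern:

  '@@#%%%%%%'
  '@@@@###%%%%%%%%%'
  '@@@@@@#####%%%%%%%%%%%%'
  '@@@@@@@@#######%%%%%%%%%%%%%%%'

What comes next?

@@@@@@@@@@#########%%%%%%%%%%%%%%%%%%

Reading off run lengths: @ runs 2, 4, 6, 8; # runs 1, 3, 5, 7; % runs 6, 9, 12, 15 — each is linear in n (n = 1, 2, …).
At n = 5 the blocks have lengths 10, 9, 18.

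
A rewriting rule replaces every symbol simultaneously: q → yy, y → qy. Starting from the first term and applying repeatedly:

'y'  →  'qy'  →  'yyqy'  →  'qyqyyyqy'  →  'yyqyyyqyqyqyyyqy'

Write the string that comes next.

Applying the rule to each of the 16 symbols of yyqyyyqyqyqyyyqy gives the pieces qy qy yy qy qy qy yy qy yy qy yy qy qy qy yy qy, which concatenate to the answer.

qyqyyyqyqyqyyyqyyyqyyyqyqyqyyyqy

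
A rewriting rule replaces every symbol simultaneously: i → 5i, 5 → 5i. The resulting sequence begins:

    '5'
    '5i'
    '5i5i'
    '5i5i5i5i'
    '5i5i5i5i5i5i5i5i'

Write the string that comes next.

Rewriting the 16 symbols of 5i5i5i5i5i5i5i5i one by one yields 5i 5i 5i 5i 5i 5i 5i 5i 5i 5i 5i 5i 5i 5i 5i 5i; concatenated:

5i5i5i5i5i5i5i5i5i5i5i5i5i5i5i5i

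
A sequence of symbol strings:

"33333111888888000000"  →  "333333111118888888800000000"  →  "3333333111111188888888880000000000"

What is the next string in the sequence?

Each string has the form 3^{n+3} 1^{2n-1} 8^{2n+2} 0^{2n+2}, where the shown terms are n = 2, 3, 4.
For the next term, n = 5, so the run lengths are 8, 9, 12, 12.

33333333111111111888888888888000000000000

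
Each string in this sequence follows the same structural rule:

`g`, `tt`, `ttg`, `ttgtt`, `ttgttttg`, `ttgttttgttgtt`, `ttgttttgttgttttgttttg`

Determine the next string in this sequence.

From term 3 onward, concatenate the last term with the second-to-last: tt·g = ttg, ttg·tt = ttgtt, …
Continuing: ttgttttgttgttttgttttg · ttgttttgttgtt gives term 8.

ttgttttgttgttttgttttgttgttttgttgtt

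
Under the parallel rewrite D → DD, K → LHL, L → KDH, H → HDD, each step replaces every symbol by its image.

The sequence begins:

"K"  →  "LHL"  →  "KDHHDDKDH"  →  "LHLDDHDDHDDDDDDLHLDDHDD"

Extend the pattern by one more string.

KDHHDDKDHDDDDHDDDDDDHDDDDDDDDDDDDDDKDHHDDKDHDDDDHDDDDDD

Replace each of the 23 characters of LHLDDHDDHDDDDDDLHLDDHDD in place — KDH HDD KDH DD DD HDD DD DD HDD DD DD DD DD DD DD KDH HDD KDH DD DD HDD DD DD — and concatenate.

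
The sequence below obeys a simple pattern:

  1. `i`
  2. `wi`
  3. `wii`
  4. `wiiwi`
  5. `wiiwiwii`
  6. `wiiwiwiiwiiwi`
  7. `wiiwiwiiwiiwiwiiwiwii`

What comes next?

From term 3 onward, concatenate the last term with the second-to-last: wi·i = wii, wii·wi = wiiwi, …
Continuing: wiiwiwiiwiiwiwiiwiwii · wiiwiwiiwiiwi gives term 8.

wiiwiwiiwiiwiwiiwiwiiwiiwiwiiwiiwi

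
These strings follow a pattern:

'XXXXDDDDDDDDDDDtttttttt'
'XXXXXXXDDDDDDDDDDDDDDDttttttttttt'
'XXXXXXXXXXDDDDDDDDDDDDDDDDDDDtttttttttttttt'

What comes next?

XXXXXXXXXXXXXDDDDDDDDDDDDDDDDDDDDDDDttttttttttttttttt

Each string has the form X^{3n-2} D^{4n+3} t^{3n+2}, where the shown terms are n = 2, 3, 4.
For the next term, n = 5, so the run lengths are 13, 23, 17.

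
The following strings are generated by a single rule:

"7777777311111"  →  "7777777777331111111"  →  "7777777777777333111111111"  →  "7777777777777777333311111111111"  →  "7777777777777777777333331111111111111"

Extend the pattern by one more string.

Each string has the form 7^{3n+1} 3^{n-1} 1^{2n+1}, where the shown terms are n = 2, 3, 4, 5, 6.
For the next term, n = 7, so the run lengths are 22, 6, 15.

7777777777777777777777333333111111111111111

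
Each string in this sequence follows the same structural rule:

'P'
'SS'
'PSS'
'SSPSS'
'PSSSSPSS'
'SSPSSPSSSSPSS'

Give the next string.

From term 3 onward, concatenate the second-to-last term with the last: P·SS = PSS, SS·PSS = SSPSS, …
So term 7 is PSSSSPSS·SSPSSPSSSSPSS.

PSSSSPSSSSPSSPSSSSPSS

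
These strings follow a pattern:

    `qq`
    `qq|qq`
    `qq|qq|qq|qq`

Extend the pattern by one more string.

qq|qq|qq|qq|qq|qq|qq|qq

Each string is two copies of the previous one joined by '|'.
So the next term is two copies of qq|qq|qq|qq with '|' between the halves.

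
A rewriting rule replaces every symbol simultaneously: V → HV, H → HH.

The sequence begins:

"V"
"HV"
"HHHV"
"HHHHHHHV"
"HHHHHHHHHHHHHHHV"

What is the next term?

Replace each of the 16 characters of HHHHHHHHHHHHHHHV in place — HH HH HH HH HH HH HH HH HH HH HH HH HH HH HH HV — and concatenate.

HHHHHHHHHHHHHHHHHHHHHHHHHHHHHHHV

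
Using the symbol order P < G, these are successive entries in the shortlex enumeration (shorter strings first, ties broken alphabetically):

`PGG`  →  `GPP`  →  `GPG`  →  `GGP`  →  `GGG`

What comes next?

PPPP

GGG is the last string of length 3, so the next is the first of length 4: P repeated 4 times.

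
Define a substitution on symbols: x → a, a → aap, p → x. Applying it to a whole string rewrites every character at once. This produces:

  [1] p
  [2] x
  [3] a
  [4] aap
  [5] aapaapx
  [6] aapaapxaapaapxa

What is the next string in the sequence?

aapaapxaapaapxaaapaapxaapaapxaaap

φ(aapaapxaapaapxa) expands symbol-by-symbol to aap aap x aap aap x a aap aap x aap aap x a aap; joining the 15 pieces gives the next term.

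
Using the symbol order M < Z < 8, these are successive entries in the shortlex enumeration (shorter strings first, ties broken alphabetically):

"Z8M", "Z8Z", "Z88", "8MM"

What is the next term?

8MZ

The successor of 8MM increments the rightmost position that isn't already 8 and resets every position after it to M.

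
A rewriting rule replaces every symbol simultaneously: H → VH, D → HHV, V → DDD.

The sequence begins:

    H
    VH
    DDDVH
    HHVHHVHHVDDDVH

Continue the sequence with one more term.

VHVHDDDVHVHDDDVHVHDDDHHVHHVHHVDDDVH

Replace each of the 14 characters of HHVHHVHHVDDDVH in place — VH VH DDD VH VH DDD VH VH DDD HHV HHV HHV DDD VH — and concatenate.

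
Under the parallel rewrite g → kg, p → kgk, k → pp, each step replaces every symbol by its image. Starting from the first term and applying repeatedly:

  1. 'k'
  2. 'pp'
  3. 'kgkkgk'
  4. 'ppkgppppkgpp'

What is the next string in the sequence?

Rewriting each symbol of ppkgppppkgpp: p→kgk, p→kgk, k→pp, g→kg, p→kgk, p→kgk, p→kgk, p→kgk, k→pp, g→kg, p→kgk, p→kgk, which concatenates to kgk kgk pp kg kgk kgk kgk kgk pp kg kgk kgk.

kgkkgkppkgkgkkgkkgkkgkppkgkgkkgk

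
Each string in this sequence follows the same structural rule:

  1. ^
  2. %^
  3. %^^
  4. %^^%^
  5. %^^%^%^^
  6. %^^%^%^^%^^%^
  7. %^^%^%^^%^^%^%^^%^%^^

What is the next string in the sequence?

%^^%^%^^%^^%^%^^%^%^^%^^%^%^^%^^%^

Each term (from the third on) is the previous term followed by the one before it: term 3 = %^·^ = %^^.
The next term joins %^^%^%^^%^^%^%^^%^%^^ and %^^%^%^^%^^%^.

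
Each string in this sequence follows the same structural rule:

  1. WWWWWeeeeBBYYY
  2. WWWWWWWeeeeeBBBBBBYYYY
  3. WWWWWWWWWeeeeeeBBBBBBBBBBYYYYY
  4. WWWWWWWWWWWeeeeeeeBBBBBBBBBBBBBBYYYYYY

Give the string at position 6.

WWWWWWWWWWWWWWWeeeeeeeeeBBBBBBBBBBBBBBBBBBBBBBYYYYYYYY

Each string has the form W^{2n+3} e^{n+3} B^{4n-2} Y^{n+2} (n = 1, 2, …).
For term 6, n = 6, so the run lengths are 15, 9, 22, 8.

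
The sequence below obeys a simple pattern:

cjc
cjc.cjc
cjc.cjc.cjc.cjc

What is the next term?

Every step duplicates the string with '.' between the halves.
One more doubling of cjc.cjc.cjc.cjc gives the answer.

cjc.cjc.cjc.cjc.cjc.cjc.cjc.cjc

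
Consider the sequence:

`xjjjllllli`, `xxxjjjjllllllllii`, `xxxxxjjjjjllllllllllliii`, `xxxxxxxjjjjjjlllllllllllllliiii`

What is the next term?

Each string has the form x^{2n-1} j^{n+2} l^{3n+2} i^{n} (n = 1, 2, …).
Setting n = 5 gives 9, 7, 17, 5 characters in each block.

xxxxxxxxxjjjjjjjllllllllllllllllliiiii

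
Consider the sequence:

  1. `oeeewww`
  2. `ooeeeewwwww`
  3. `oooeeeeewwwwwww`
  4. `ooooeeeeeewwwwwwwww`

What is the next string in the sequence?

oooooeeeeeeewwwwwwwwwww

Reading off run lengths: o runs 1, 2, 3, 4; e runs 3, 4, 5, 6; w runs 3, 5, 7, 9 — each is linear in n, where the shown terms are n = 2, 3, 4, 5.
For the next term, n = 6, so the run lengths are 5, 7, 11.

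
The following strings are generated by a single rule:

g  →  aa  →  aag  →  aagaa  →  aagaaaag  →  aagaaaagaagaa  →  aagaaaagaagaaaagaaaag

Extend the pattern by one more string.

aagaaaagaagaaaagaaaagaagaaaagaagaa

From term 3 onward, concatenate the last term with the second-to-last: aa·g = aag, aag·aa = aagaa, …
The next term joins aagaaaagaagaaaagaaaag and aagaaaagaagaa.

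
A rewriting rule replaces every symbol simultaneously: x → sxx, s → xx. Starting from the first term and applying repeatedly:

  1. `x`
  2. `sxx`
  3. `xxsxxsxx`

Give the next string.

Expanding xxsxxsxx: x→sxx, x→sxx, s→xx, x→sxx, x→sxx, s→xx, x→sxx, x→sxx. Concatenated: sxx sxx xx sxx sxx xx sxx sxx.

sxxsxxxxsxxsxxxxsxxsxx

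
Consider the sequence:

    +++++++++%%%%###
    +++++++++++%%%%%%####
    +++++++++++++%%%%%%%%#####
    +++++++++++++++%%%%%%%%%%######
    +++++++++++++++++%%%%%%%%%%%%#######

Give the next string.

The n-th term is 2n+3 +'s then 2n-2 %'s then n #'s, where the shown terms are n = 3, 4, 5, 6, 7.
Setting n = 8 gives 19, 14, 8 characters in each block.

+++++++++++++++++++%%%%%%%%%%%%%%########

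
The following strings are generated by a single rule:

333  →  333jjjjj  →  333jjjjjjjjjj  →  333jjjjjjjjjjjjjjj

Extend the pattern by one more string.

The strings grow by a fixed suffix jjjjj each time.
Applying this once more to 333jjjjjjjjjjjjjjj:

333jjjjjjjjjjjjjjjjjjjj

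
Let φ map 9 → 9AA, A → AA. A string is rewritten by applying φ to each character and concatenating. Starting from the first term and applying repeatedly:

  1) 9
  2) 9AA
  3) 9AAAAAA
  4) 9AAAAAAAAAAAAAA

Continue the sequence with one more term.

Rewriting the 15 symbols of 9AAAAAAAAAAAAAA one by one yields 9AA AA AA AA AA AA AA AA AA AA AA AA AA AA AA; concatenated:

9AAAAAAAAAAAAAAAAAAAAAAAAAAAAAA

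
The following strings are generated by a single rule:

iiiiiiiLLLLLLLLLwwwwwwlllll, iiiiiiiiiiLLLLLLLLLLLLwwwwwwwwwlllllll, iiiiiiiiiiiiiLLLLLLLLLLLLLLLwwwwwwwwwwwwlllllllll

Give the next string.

iiiiiiiiiiiiiiiiLLLLLLLLLLLLLLLLLLwwwwwwwwwwwwwwwlllllllllll

Reading off run lengths: i runs 7, 10, 13; L runs 9, 12, 15; w runs 6, 9, 12; l runs 5, 7, 9 — each is linear in n, where the shown terms are n = 2, 3, 4.
For the next term, n = 5, so the run lengths are 16, 18, 15, 11.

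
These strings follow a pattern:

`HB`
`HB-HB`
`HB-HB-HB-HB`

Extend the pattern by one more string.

Each string is two copies of the previous one joined by '-'.
So the next term is two copies of HB-HB-HB-HB with '-' between the halves.

HB-HB-HB-HB-HB-HB-HB-HB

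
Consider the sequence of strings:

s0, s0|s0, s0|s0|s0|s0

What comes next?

s0|s0|s0|s0|s0|s0|s0|s0

s(k+1) = s(k)·|·s(k) — each term doubles the last with '|' between the halves.
So the next term is two copies of s0|s0|s0|s0 with '|' between the halves.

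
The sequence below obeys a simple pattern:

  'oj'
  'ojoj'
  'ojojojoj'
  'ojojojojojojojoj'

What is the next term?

Every step duplicates the string.
Doubling ojojojojojojojoj:

ojojojojojojojojojojojojojojojoj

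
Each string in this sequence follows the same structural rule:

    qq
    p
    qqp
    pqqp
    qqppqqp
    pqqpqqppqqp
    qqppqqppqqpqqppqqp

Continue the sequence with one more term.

From term 3 onward, concatenate the second-to-last term with the last: qq·p = qqp, p·qqp = pqqp, …
So term 8 is pqqpqqppqqp·qqppqqppqqpqqppqqp.

pqqpqqppqqpqqppqqppqqpqqppqqp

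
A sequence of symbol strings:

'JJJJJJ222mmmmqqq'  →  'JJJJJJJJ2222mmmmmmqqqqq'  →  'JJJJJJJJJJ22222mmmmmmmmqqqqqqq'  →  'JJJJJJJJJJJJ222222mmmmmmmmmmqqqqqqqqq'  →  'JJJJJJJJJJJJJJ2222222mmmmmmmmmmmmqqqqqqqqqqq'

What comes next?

The n-th term is 2n+2 J's then n+1 2's then 2n m's then 2n-1 q's, where the shown terms are n = 2, 3, 4, 5, 6.
For the next term, n = 7, so the run lengths are 16, 8, 14, 13.

JJJJJJJJJJJJJJJJ22222222mmmmmmmmmmmmmmqqqqqqqqqqqqq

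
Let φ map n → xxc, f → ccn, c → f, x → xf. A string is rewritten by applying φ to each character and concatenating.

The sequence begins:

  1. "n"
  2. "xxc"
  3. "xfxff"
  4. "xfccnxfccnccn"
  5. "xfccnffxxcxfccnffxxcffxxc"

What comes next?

φ(xfccnffxxcxfccnffxxcffxxc) expands symbol-by-symbol to xf ccn f f xxc ccn ccn xf xf f xf ccn f f xxc ccn ccn xf xf f ccn ccn xf xf f; joining the 25 pieces gives the next term.

xfccnffxxcccnccnxfxffxfccnffxxcccnccnxfxffccnccnxfxff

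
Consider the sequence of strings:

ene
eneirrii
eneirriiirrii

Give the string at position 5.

Each term is the previous one with irrii appended.
From eneirriiirrii, 2 further steps: eneirriiirrii → eneirriiirriiirrii → (answer).

eneirriiirriiirriiirrii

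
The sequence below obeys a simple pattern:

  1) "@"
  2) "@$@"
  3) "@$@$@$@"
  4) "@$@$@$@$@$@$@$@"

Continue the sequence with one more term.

@$@$@$@$@$@$@$@$@$@$@$@$@$@$@$@

Every step duplicates the string with '$' between the halves.
One more doubling of @$@$@$@$@$@$@$@ gives the answer.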